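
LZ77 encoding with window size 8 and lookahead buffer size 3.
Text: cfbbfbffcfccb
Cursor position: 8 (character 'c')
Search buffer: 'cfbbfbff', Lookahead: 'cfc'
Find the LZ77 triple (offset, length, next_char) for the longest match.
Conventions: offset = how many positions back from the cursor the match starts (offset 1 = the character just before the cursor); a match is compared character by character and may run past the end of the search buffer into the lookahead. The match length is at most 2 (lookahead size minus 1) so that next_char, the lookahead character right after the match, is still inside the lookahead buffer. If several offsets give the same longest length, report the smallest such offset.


Try each offset into the search buffer:
  offset=1 (pos 7, char 'f'): match length 0
  offset=2 (pos 6, char 'f'): match length 0
  offset=3 (pos 5, char 'b'): match length 0
  offset=4 (pos 4, char 'f'): match length 0
  offset=5 (pos 3, char 'b'): match length 0
  offset=6 (pos 2, char 'b'): match length 0
  offset=7 (pos 1, char 'f'): match length 0
  offset=8 (pos 0, char 'c'): match length 2
Longest match has length 2 at offset 8.
next_char = character at position 8 + 2 = 10 -> 'c'

Best match: offset=8, length=2 (matching 'cf' starting at position 0)
LZ77 triple: (8, 2, 'c')


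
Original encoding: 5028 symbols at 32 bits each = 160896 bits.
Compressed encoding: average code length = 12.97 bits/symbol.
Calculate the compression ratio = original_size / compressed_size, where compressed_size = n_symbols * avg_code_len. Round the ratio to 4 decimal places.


original_size = n_symbols * orig_bits = 5028 * 32 = 160896 bits
compressed_size = n_symbols * avg_code_len = 5028 * 12.97 = 65213.16 bits
ratio = original_size / compressed_size = 160896 / 65213.16 = 2.4672

Compression ratio = 2.4672


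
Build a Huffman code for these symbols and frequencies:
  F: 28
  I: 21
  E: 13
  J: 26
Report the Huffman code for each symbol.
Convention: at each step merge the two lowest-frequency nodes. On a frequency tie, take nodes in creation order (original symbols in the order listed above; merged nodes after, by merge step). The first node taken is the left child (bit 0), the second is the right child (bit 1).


Huffman tree construction:
Step 1: Merge E(13) + I(21) = 34
Step 2: Merge J(26) + F(28) = 54
Step 3: Merge (E+I)(34) + (J+F)(54) = 88
Read each symbol's code off the tree from the root (left child = 0, right child = 1).

Codes:
  F: 11 (length 2)
  I: 01 (length 2)
  E: 00 (length 2)
  J: 10 (length 2)
Average code length: 176/88 = 2.0000 bits/symbol


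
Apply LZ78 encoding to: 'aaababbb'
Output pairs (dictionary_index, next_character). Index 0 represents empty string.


LZ78 encoding steps:
Dictionary: {0: ''}
Step 1: w='' (idx 0), next='a' -> output (0, 'a'), add 'a' as idx 1
Step 2: w='a' (idx 1), next='a' -> output (1, 'a'), add 'aa' as idx 2
Step 3: w='' (idx 0), next='b' -> output (0, 'b'), add 'b' as idx 3
Step 4: w='a' (idx 1), next='b' -> output (1, 'b'), add 'ab' as idx 4
Step 5: w='b' (idx 3), next='b' -> output (3, 'b'), add 'bb' as idx 5


Encoded: [(0, 'a'), (1, 'a'), (0, 'b'), (1, 'b'), (3, 'b')]


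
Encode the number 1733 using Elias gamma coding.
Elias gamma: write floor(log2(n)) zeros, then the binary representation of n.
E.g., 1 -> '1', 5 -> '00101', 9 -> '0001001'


num_bits = floor(log2(1733)) + 1 = 11
leading_zeros = num_bits - 1 = 10
binary(1733) = 11011000101

Elias gamma(1733) = '0000000000' + '11011000101' = 000000000011011000101 (21 bits)


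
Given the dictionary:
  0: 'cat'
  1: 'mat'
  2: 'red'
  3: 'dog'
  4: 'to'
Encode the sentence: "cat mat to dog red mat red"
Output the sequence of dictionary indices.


Look up each word in the dictionary:
  'cat' -> 0
  'mat' -> 1
  'to' -> 4
  'dog' -> 3
  'red' -> 2
  'mat' -> 1
  'red' -> 2

Encoded: [0, 1, 4, 3, 2, 1, 2]


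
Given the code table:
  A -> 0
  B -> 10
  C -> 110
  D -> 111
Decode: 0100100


Decoding:
0 -> A
10 -> B
0 -> A
10 -> B
0 -> A


Result: ABABA


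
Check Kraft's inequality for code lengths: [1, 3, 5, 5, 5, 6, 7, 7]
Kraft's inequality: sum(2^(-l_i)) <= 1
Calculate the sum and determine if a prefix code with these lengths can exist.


Sum = 2^(-1) + 2^(-3) + 2^(-5) + 2^(-5) + 2^(-5) + 2^(-6) + 2^(-7) + 2^(-7)
    = 0.5 + 0.125 + 0.03125 + 0.03125 + 0.03125 + 0.015625 + 0.0078125 + 0.0078125
    = 96/128 = 0.75
Since 0.75 <= 1, Kraft's inequality IS satisfied.
A prefix code with these lengths CAN exist.

Kraft sum = 0.75. Satisfied.


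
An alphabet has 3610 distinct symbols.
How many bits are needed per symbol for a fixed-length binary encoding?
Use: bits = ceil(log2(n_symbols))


log2(3610) = 11.8178
Bracket: 2^11 = 2048 < 3610 <= 2^12 = 4096
So ceil(log2(3610)) = 12

bits = ceil(log2(3610)) = ceil(11.8178) = 12 bits


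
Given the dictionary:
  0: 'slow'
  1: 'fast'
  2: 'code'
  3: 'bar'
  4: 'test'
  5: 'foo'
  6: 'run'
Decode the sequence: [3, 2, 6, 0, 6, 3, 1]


Look up each index in the dictionary:
  3 -> 'bar'
  2 -> 'code'
  6 -> 'run'
  0 -> 'slow'
  6 -> 'run'
  3 -> 'bar'
  1 -> 'fast'

Decoded: "bar code run slow run bar fast"


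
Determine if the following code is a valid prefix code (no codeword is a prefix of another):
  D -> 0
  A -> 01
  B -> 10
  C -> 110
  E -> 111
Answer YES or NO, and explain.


Checking each pair (does one codeword prefix another?):
  D='0' vs A='01': prefix -- VIOLATION

NO -- this is NOT a valid prefix code. D (0) is a prefix of A (01).


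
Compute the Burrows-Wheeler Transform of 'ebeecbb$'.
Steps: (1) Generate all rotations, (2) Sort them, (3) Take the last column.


Rotations (sorted):
  0: $ebeecbb -> last char: b
  1: b$ebeecb -> last char: b
  2: bb$ebeec -> last char: c
  3: beecbb$e -> last char: e
  4: cbb$ebee -> last char: e
  5: ebeecbb$ -> last char: $
  6: ecbb$ebe -> last char: e
  7: eecbb$eb -> last char: b


BWT = bbcee$eb


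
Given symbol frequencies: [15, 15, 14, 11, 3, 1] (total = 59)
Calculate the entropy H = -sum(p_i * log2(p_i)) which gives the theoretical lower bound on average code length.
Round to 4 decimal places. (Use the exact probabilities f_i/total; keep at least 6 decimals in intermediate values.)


Per-symbol terms -p_i * log2(p_i) with p_i = f_i/59:
  p = 15/59 = 0.254237: log2(p) = -1.975752, -p*log2(p) = 0.502310
  p = 15/59 = 0.254237: log2(p) = -1.975752, -p*log2(p) = 0.502310
  p = 14/59 = 0.237288: log2(p) = -2.075288, -p*log2(p) = 0.492441
  p = 11/59 = 0.186441: log2(p) = -2.423211, -p*log2(p) = 0.451785
  p = 3/59 = 0.050847: log2(p) = -4.297681, -p*log2(p) = 0.218526
  p = 1/59 = 0.016949: log2(p) = -5.882643, -p*log2(p) = 0.099706
H = 0.502310 + 0.502310 + 0.492441 + 0.451785 + 0.218526 + 0.099706 = 2.267078

H = 2.2671 bits/symbol


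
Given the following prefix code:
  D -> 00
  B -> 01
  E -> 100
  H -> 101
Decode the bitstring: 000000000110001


Decoding step by step:
Bits 00 -> D
Bits 00 -> D
Bits 00 -> D
Bits 00 -> D
Bits 01 -> B
Bits 100 -> E
Bits 01 -> B


Decoded message: DDDDBEB


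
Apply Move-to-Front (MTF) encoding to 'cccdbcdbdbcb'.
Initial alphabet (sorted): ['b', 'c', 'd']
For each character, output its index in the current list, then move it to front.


MTF encoding:
'c': index 1 in ['b', 'c', 'd'] -> ['c', 'b', 'd']
'c': index 0 in ['c', 'b', 'd'] -> ['c', 'b', 'd']
'c': index 0 in ['c', 'b', 'd'] -> ['c', 'b', 'd']
'd': index 2 in ['c', 'b', 'd'] -> ['d', 'c', 'b']
'b': index 2 in ['d', 'c', 'b'] -> ['b', 'd', 'c']
'c': index 2 in ['b', 'd', 'c'] -> ['c', 'b', 'd']
'd': index 2 in ['c', 'b', 'd'] -> ['d', 'c', 'b']
'b': index 2 in ['d', 'c', 'b'] -> ['b', 'd', 'c']
'd': index 1 in ['b', 'd', 'c'] -> ['d', 'b', 'c']
'b': index 1 in ['d', 'b', 'c'] -> ['b', 'd', 'c']
'c': index 2 in ['b', 'd', 'c'] -> ['c', 'b', 'd']
'b': index 1 in ['c', 'b', 'd'] -> ['b', 'c', 'd']


Output: [1, 0, 0, 2, 2, 2, 2, 2, 1, 1, 2, 1]


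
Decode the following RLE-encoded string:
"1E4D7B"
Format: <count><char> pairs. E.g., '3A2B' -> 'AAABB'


Expanding each <count><char> pair:
  1E -> 'E'
  4D -> 'DDDD'
  7B -> 'BBBBBBB'

Decoded = EDDDDBBBBBBB


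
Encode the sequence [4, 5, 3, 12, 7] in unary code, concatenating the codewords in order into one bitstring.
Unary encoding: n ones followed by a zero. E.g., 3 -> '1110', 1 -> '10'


Encode each number as n ones followed by a terminating 0:
  4 -> 11110 (5 bits)
  5 -> 111110 (6 bits)
  3 -> 1110 (4 bits)
  12 -> 1111111111110 (13 bits)
  7 -> 11111110 (8 bits)
Total length = 5 + 6 + 4 + 13 + 8 = 36 bits.

Unary([4, 5, 3, 12, 7]) = 111101111101110111111111111011111110 (36 bits)


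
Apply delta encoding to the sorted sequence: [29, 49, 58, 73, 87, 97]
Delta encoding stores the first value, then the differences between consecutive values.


First value: 29
Deltas:
  49 - 29 = 20
  58 - 49 = 9
  73 - 58 = 15
  87 - 73 = 14
  97 - 87 = 10


Delta encoded: [29, 20, 9, 15, 14, 10]


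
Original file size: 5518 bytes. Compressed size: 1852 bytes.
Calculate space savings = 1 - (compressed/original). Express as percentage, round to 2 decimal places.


ratio = compressed/original = 1852/5518 = 0.335629
savings = 1 - ratio = 1 - 0.335629 = 0.664371
as a percentage: 0.664371 * 100 = 66.44%

Space savings = 1 - 1852/5518 = 66.44%


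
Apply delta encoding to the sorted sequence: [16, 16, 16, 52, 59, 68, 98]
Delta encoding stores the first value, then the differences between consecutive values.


First value: 16
Deltas:
  16 - 16 = 0
  16 - 16 = 0
  52 - 16 = 36
  59 - 52 = 7
  68 - 59 = 9
  98 - 68 = 30


Delta encoded: [16, 0, 0, 36, 7, 9, 30]


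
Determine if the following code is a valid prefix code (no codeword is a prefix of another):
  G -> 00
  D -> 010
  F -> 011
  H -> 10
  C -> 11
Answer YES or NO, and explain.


Checking each pair (does one codeword prefix another?):
  G='00' vs D='010': no prefix
  G='00' vs F='011': no prefix
  G='00' vs H='10': no prefix
  G='00' vs C='11': no prefix
  D='010' vs G='00': no prefix
  D='010' vs F='011': no prefix
  D='010' vs H='10': no prefix
  D='010' vs C='11': no prefix
  F='011' vs G='00': no prefix
  F='011' vs D='010': no prefix
  F='011' vs H='10': no prefix
  F='011' vs C='11': no prefix
  H='10' vs G='00': no prefix
  H='10' vs D='010': no prefix
  H='10' vs F='011': no prefix
  H='10' vs C='11': no prefix
  C='11' vs G='00': no prefix
  C='11' vs D='010': no prefix
  C='11' vs F='011': no prefix
  C='11' vs H='10': no prefix
No violation found over all pairs.

YES -- this is a valid prefix code. No codeword is a prefix of any other codeword.


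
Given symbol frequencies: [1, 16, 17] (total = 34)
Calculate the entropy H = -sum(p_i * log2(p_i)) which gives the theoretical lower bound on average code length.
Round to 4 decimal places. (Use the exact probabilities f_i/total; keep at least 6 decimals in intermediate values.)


Per-symbol terms -p_i * log2(p_i) with p_i = f_i/34:
  p = 1/34 = 0.029412: log2(p) = -5.087463, -p*log2(p) = 0.149631
  p = 16/34 = 0.470588: log2(p) = -1.087463, -p*log2(p) = 0.511747
  p = 17/34 = 0.500000: log2(p) = -1.000000, -p*log2(p) = 0.500000
H = 0.149631 + 0.511747 + 0.500000 = 1.161378

H = 1.1614 bits/symbol


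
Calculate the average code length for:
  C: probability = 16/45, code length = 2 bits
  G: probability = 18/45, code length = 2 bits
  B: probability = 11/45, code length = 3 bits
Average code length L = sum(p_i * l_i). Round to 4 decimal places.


Weighted contributions p_i * l_i:
  C: (16/45) * 2 = 32/45
  G: (18/45) * 2 = 36/45
  B: (11/45) * 3 = 33/45
Sum = (32 + 36 + 33)/45 = 101/45

L = 101/45 = 2.2444 bits/symbol


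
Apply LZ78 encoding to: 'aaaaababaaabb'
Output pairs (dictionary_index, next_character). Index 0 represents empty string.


LZ78 encoding steps:
Dictionary: {0: ''}
Step 1: w='' (idx 0), next='a' -> output (0, 'a'), add 'a' as idx 1
Step 2: w='a' (idx 1), next='a' -> output (1, 'a'), add 'aa' as idx 2
Step 3: w='aa' (idx 2), next='b' -> output (2, 'b'), add 'aab' as idx 3
Step 4: w='a' (idx 1), next='b' -> output (1, 'b'), add 'ab' as idx 4
Step 5: w='aa' (idx 2), next='a' -> output (2, 'a'), add 'aaa' as idx 5
Step 6: w='' (idx 0), next='b' -> output (0, 'b'), add 'b' as idx 6
Step 7: w='b' (idx 6), end of input -> output (6, '')


Encoded: [(0, 'a'), (1, 'a'), (2, 'b'), (1, 'b'), (2, 'a'), (0, 'b'), (6, '')]


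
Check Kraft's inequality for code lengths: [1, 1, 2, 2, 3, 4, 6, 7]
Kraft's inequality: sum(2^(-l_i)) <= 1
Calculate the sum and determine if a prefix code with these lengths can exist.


Sum = 2^(-1) + 2^(-1) + 2^(-2) + 2^(-2) + 2^(-3) + 2^(-4) + 2^(-6) + 2^(-7)
    = 0.5 + 0.5 + 0.25 + 0.25 + 0.125 + 0.0625 + 0.015625 + 0.0078125
    = 219/128 = 1.7109375
Since 1.7109375 > 1, Kraft's inequality is NOT satisfied.
A prefix code with these lengths CANNOT exist.

Kraft sum = 1.7109375. Not satisfied.


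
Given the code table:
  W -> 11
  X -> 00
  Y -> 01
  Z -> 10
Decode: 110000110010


Decoding:
11 -> W
00 -> X
00 -> X
11 -> W
00 -> X
10 -> Z


Result: WXXWXZ


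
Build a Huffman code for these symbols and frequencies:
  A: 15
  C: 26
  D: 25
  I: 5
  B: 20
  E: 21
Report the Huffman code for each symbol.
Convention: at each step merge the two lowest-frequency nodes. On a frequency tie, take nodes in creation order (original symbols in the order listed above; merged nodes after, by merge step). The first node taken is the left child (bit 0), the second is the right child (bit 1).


Huffman tree construction:
Step 1: Merge I(5) + A(15) = 20
Step 2: Merge B(20) + (I+A)(20) = 40
Step 3: Merge E(21) + D(25) = 46
Step 4: Merge C(26) + (B+(I+A))(40) = 66
Step 5: Merge (E+D)(46) + (C+(B+(I+A)))(66) = 112
Read each symbol's code off the tree from the root (left child = 0, right child = 1).

Codes:
  A: 1111 (length 4)
  C: 10 (length 2)
  D: 01 (length 2)
  I: 1110 (length 4)
  B: 110 (length 3)
  E: 00 (length 2)
Average code length: 284/112 = 2.5357 bits/symbol


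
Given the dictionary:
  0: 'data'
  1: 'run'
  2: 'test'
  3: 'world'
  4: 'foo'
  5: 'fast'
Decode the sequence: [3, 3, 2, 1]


Look up each index in the dictionary:
  3 -> 'world'
  3 -> 'world'
  2 -> 'test'
  1 -> 'run'

Decoded: "world world test run"


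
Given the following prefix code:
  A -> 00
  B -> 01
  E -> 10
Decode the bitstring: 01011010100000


Decoding step by step:
Bits 01 -> B
Bits 01 -> B
Bits 10 -> E
Bits 10 -> E
Bits 10 -> E
Bits 00 -> A
Bits 00 -> A


Decoded message: BBEEEAA


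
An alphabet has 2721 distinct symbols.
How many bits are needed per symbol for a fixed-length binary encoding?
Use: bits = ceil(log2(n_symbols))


log2(2721) = 11.4099
Bracket: 2^11 = 2048 < 2721 <= 2^12 = 4096
So ceil(log2(2721)) = 12

bits = ceil(log2(2721)) = ceil(11.4099) = 12 bits


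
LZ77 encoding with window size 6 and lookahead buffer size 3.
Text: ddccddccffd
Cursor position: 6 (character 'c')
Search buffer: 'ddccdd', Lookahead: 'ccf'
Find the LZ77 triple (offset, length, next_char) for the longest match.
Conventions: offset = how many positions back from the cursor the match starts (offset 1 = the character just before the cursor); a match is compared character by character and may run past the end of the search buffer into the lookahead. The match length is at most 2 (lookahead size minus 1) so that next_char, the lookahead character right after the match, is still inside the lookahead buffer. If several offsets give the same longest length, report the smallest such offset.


Try each offset into the search buffer:
  offset=1 (pos 5, char 'd'): match length 0
  offset=2 (pos 4, char 'd'): match length 0
  offset=3 (pos 3, char 'c'): match length 1
  offset=4 (pos 2, char 'c'): match length 2
  offset=5 (pos 1, char 'd'): match length 0
  offset=6 (pos 0, char 'd'): match length 0
Longest match has length 2 at offset 4.
next_char = character at position 6 + 2 = 8 -> 'f'

Best match: offset=4, length=2 (matching 'cc' starting at position 2)
LZ77 triple: (4, 2, 'f')


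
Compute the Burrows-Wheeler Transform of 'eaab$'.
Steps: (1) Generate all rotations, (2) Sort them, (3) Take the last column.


Rotations (sorted):
  0: $eaab -> last char: b
  1: aab$e -> last char: e
  2: ab$ea -> last char: a
  3: b$eaa -> last char: a
  4: eaab$ -> last char: $


BWT = beaa$


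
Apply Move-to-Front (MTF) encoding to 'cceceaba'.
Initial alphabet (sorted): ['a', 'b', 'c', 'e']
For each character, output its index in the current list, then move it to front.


MTF encoding:
'c': index 2 in ['a', 'b', 'c', 'e'] -> ['c', 'a', 'b', 'e']
'c': index 0 in ['c', 'a', 'b', 'e'] -> ['c', 'a', 'b', 'e']
'e': index 3 in ['c', 'a', 'b', 'e'] -> ['e', 'c', 'a', 'b']
'c': index 1 in ['e', 'c', 'a', 'b'] -> ['c', 'e', 'a', 'b']
'e': index 1 in ['c', 'e', 'a', 'b'] -> ['e', 'c', 'a', 'b']
'a': index 2 in ['e', 'c', 'a', 'b'] -> ['a', 'e', 'c', 'b']
'b': index 3 in ['a', 'e', 'c', 'b'] -> ['b', 'a', 'e', 'c']
'a': index 1 in ['b', 'a', 'e', 'c'] -> ['a', 'b', 'e', 'c']


Output: [2, 0, 3, 1, 1, 2, 3, 1]


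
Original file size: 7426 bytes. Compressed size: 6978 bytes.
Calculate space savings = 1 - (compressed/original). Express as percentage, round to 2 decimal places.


ratio = compressed/original = 6978/7426 = 0.939671
savings = 1 - ratio = 1 - 0.939671 = 0.060329
as a percentage: 0.060329 * 100 = 6.03%

Space savings = 1 - 6978/7426 = 6.03%


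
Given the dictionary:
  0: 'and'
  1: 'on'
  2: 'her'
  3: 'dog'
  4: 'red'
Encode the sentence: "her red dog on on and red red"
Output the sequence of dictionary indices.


Look up each word in the dictionary:
  'her' -> 2
  'red' -> 4
  'dog' -> 3
  'on' -> 1
  'on' -> 1
  'and' -> 0
  'red' -> 4
  'red' -> 4

Encoded: [2, 4, 3, 1, 1, 0, 4, 4]


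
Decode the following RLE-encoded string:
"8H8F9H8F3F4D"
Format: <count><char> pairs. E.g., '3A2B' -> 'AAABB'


Expanding each <count><char> pair:
  8H -> 'HHHHHHHH'
  8F -> 'FFFFFFFF'
  9H -> 'HHHHHHHHH'
  8F -> 'FFFFFFFF'
  3F -> 'FFF'
  4D -> 'DDDD'

Decoded = HHHHHHHHFFFFFFFFHHHHHHHHHFFFFFFFFFFFDDDD


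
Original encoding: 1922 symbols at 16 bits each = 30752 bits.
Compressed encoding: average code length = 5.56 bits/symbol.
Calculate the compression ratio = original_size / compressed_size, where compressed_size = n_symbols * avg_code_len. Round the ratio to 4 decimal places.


original_size = n_symbols * orig_bits = 1922 * 16 = 30752 bits
compressed_size = n_symbols * avg_code_len = 1922 * 5.56 = 10686.32 bits
ratio = original_size / compressed_size = 30752 / 10686.32 = 2.8777

Compression ratio = 2.8777


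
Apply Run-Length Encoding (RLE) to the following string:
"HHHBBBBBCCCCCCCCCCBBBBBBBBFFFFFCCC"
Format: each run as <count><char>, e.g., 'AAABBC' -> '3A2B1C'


Scanning runs left to right:
  i=0: run of 'H' x 3 -> '3H'
  i=3: run of 'B' x 5 -> '5B'
  i=8: run of 'C' x 10 -> '10C'
  i=18: run of 'B' x 8 -> '8B'
  i=26: run of 'F' x 5 -> '5F'
  i=31: run of 'C' x 3 -> '3C'

RLE = 3H5B10C8B5F3C


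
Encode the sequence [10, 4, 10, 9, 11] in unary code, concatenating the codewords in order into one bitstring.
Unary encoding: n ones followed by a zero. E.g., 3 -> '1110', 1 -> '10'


Encode each number as n ones followed by a terminating 0:
  10 -> 11111111110 (11 bits)
  4 -> 11110 (5 bits)
  10 -> 11111111110 (11 bits)
  9 -> 1111111110 (10 bits)
  11 -> 111111111110 (12 bits)
Total length = 11 + 5 + 11 + 10 + 12 = 49 bits.

Unary([10, 4, 10, 9, 11]) = 1111111111011110111111111101111111110111111111110 (49 bits)


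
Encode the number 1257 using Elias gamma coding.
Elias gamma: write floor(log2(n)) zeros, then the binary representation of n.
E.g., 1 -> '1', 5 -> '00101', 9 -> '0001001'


num_bits = floor(log2(1257)) + 1 = 11
leading_zeros = num_bits - 1 = 10
binary(1257) = 10011101001

Elias gamma(1257) = '0000000000' + '10011101001' = 000000000010011101001 (21 bits)


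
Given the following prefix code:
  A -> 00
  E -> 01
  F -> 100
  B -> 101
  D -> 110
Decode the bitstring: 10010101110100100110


Decoding step by step:
Bits 100 -> F
Bits 101 -> B
Bits 01 -> E
Bits 110 -> D
Bits 100 -> F
Bits 100 -> F
Bits 110 -> D


Decoded message: FBEDFFD


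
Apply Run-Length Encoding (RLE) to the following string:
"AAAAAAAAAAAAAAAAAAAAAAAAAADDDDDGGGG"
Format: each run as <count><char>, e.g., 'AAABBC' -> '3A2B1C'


Scanning runs left to right:
  i=0: run of 'A' x 26 -> '26A'
  i=26: run of 'D' x 5 -> '5D'
  i=31: run of 'G' x 4 -> '4G'

RLE = 26A5D4G


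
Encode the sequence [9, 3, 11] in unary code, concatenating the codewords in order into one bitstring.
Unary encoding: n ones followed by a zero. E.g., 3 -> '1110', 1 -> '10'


Encode each number as n ones followed by a terminating 0:
  9 -> 1111111110 (10 bits)
  3 -> 1110 (4 bits)
  11 -> 111111111110 (12 bits)
Total length = 10 + 4 + 12 = 26 bits.

Unary([9, 3, 11]) = 11111111101110111111111110 (26 bits)


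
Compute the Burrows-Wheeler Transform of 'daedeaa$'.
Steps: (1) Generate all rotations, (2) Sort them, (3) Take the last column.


Rotations (sorted):
  0: $daedeaa -> last char: a
  1: a$daedea -> last char: a
  2: aa$daede -> last char: e
  3: aedeaa$d -> last char: d
  4: daedeaa$ -> last char: $
  5: deaa$dae -> last char: e
  6: eaa$daed -> last char: d
  7: edeaa$da -> last char: a


BWT = aaed$eda


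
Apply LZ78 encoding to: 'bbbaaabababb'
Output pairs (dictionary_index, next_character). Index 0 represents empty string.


LZ78 encoding steps:
Dictionary: {0: ''}
Step 1: w='' (idx 0), next='b' -> output (0, 'b'), add 'b' as idx 1
Step 2: w='b' (idx 1), next='b' -> output (1, 'b'), add 'bb' as idx 2
Step 3: w='' (idx 0), next='a' -> output (0, 'a'), add 'a' as idx 3
Step 4: w='a' (idx 3), next='a' -> output (3, 'a'), add 'aa' as idx 4
Step 5: w='b' (idx 1), next='a' -> output (1, 'a'), add 'ba' as idx 5
Step 6: w='ba' (idx 5), next='b' -> output (5, 'b'), add 'bab' as idx 6
Step 7: w='b' (idx 1), end of input -> output (1, '')


Encoded: [(0, 'b'), (1, 'b'), (0, 'a'), (3, 'a'), (1, 'a'), (5, 'b'), (1, '')]


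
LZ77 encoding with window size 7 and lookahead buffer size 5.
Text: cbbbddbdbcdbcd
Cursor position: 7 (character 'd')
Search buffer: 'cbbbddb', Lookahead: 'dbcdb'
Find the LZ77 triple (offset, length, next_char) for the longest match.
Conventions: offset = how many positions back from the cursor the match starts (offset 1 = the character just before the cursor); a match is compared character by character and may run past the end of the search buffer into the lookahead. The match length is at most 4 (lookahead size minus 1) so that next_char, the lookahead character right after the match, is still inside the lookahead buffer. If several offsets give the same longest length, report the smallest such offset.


Try each offset into the search buffer:
  offset=1 (pos 6, char 'b'): match length 0
  offset=2 (pos 5, char 'd'): match length 2
  offset=3 (pos 4, char 'd'): match length 1
  offset=4 (pos 3, char 'b'): match length 0
  offset=5 (pos 2, char 'b'): match length 0
  offset=6 (pos 1, char 'b'): match length 0
  offset=7 (pos 0, char 'c'): match length 0
Longest match has length 2 at offset 2.
next_char = character at position 7 + 2 = 9 -> 'c'

Best match: offset=2, length=2 (matching 'db' starting at position 5)
LZ77 triple: (2, 2, 'c')


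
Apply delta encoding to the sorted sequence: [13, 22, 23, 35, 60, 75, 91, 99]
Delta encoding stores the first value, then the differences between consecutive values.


First value: 13
Deltas:
  22 - 13 = 9
  23 - 22 = 1
  35 - 23 = 12
  60 - 35 = 25
  75 - 60 = 15
  91 - 75 = 16
  99 - 91 = 8


Delta encoded: [13, 9, 1, 12, 25, 15, 16, 8]


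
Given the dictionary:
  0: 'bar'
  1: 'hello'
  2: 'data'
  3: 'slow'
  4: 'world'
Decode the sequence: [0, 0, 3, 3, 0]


Look up each index in the dictionary:
  0 -> 'bar'
  0 -> 'bar'
  3 -> 'slow'
  3 -> 'slow'
  0 -> 'bar'

Decoded: "bar bar slow slow bar"


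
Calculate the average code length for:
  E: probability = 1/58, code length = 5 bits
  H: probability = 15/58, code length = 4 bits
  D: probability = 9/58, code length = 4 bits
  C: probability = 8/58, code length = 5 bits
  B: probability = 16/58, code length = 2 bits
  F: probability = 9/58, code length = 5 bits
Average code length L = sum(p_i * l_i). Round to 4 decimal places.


Weighted contributions p_i * l_i:
  E: (1/58) * 5 = 5/58
  H: (15/58) * 4 = 60/58
  D: (9/58) * 4 = 36/58
  C: (8/58) * 5 = 40/58
  B: (16/58) * 2 = 32/58
  F: (9/58) * 5 = 45/58
Sum = (5 + 60 + 36 + 40 + 32 + 45)/58 = 218/58

L = 218/58 = 3.7586 bits/symbol


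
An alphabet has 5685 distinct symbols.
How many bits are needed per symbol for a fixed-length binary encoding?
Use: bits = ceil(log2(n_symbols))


log2(5685) = 12.4729
Bracket: 2^12 = 4096 < 5685 <= 2^13 = 8192
So ceil(log2(5685)) = 13

bits = ceil(log2(5685)) = ceil(12.4729) = 13 bits


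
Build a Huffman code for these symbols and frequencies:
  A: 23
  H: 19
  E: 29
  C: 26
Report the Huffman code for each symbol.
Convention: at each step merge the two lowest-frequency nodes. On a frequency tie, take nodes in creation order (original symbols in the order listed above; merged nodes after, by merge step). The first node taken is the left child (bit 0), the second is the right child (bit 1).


Huffman tree construction:
Step 1: Merge H(19) + A(23) = 42
Step 2: Merge C(26) + E(29) = 55
Step 3: Merge (H+A)(42) + (C+E)(55) = 97
Read each symbol's code off the tree from the root (left child = 0, right child = 1).

Codes:
  A: 01 (length 2)
  H: 00 (length 2)
  E: 11 (length 2)
  C: 10 (length 2)
Average code length: 194/97 = 2.0000 bits/symbol


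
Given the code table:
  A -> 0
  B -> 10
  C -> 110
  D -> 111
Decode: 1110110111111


Decoding:
111 -> D
0 -> A
110 -> C
111 -> D
111 -> D


Result: DACDD


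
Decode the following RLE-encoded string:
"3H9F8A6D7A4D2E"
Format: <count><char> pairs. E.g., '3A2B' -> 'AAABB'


Expanding each <count><char> pair:
  3H -> 'HHH'
  9F -> 'FFFFFFFFF'
  8A -> 'AAAAAAAA'
  6D -> 'DDDDDD'
  7A -> 'AAAAAAA'
  4D -> 'DDDD'
  2E -> 'EE'

Decoded = HHHFFFFFFFFFAAAAAAAADDDDDDAAAAAAADDDDEE


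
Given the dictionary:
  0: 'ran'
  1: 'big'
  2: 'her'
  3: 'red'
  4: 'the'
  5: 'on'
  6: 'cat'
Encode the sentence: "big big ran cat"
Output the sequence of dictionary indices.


Look up each word in the dictionary:
  'big' -> 1
  'big' -> 1
  'ran' -> 0
  'cat' -> 6

Encoded: [1, 1, 0, 6]


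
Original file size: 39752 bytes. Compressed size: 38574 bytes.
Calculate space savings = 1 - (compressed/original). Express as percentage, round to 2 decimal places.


ratio = compressed/original = 38574/39752 = 0.970366
savings = 1 - ratio = 1 - 0.970366 = 0.029634
as a percentage: 0.029634 * 100 = 2.96%

Space savings = 1 - 38574/39752 = 2.96%


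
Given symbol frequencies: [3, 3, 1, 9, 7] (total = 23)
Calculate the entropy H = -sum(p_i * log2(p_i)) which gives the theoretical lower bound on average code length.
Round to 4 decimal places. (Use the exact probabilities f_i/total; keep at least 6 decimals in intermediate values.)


Per-symbol terms -p_i * log2(p_i) with p_i = f_i/23:
  p = 3/23 = 0.130435: log2(p) = -2.938599, -p*log2(p) = 0.383296
  p = 3/23 = 0.130435: log2(p) = -2.938599, -p*log2(p) = 0.383296
  p = 1/23 = 0.043478: log2(p) = -4.523562, -p*log2(p) = 0.196677
  p = 9/23 = 0.391304: log2(p) = -1.353637, -p*log2(p) = 0.529684
  p = 7/23 = 0.304348: log2(p) = -1.716207, -p*log2(p) = 0.522324
H = 0.383296 + 0.383296 + 0.196677 + 0.529684 + 0.522324 = 2.015277

H = 2.0153 bits/symbol


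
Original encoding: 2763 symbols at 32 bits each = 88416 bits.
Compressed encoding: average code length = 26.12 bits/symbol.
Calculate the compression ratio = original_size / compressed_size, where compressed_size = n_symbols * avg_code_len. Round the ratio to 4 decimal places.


original_size = n_symbols * orig_bits = 2763 * 32 = 88416 bits
compressed_size = n_symbols * avg_code_len = 2763 * 26.12 = 72169.56 bits
ratio = original_size / compressed_size = 88416 / 72169.56 = 1.2251

Compression ratio = 1.2251


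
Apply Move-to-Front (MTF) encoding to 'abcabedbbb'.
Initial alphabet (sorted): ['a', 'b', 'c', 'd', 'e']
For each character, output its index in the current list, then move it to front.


MTF encoding:
'a': index 0 in ['a', 'b', 'c', 'd', 'e'] -> ['a', 'b', 'c', 'd', 'e']
'b': index 1 in ['a', 'b', 'c', 'd', 'e'] -> ['b', 'a', 'c', 'd', 'e']
'c': index 2 in ['b', 'a', 'c', 'd', 'e'] -> ['c', 'b', 'a', 'd', 'e']
'a': index 2 in ['c', 'b', 'a', 'd', 'e'] -> ['a', 'c', 'b', 'd', 'e']
'b': index 2 in ['a', 'c', 'b', 'd', 'e'] -> ['b', 'a', 'c', 'd', 'e']
'e': index 4 in ['b', 'a', 'c', 'd', 'e'] -> ['e', 'b', 'a', 'c', 'd']
'd': index 4 in ['e', 'b', 'a', 'c', 'd'] -> ['d', 'e', 'b', 'a', 'c']
'b': index 2 in ['d', 'e', 'b', 'a', 'c'] -> ['b', 'd', 'e', 'a', 'c']
'b': index 0 in ['b', 'd', 'e', 'a', 'c'] -> ['b', 'd', 'e', 'a', 'c']
'b': index 0 in ['b', 'd', 'e', 'a', 'c'] -> ['b', 'd', 'e', 'a', 'c']


Output: [0, 1, 2, 2, 2, 4, 4, 2, 0, 0]


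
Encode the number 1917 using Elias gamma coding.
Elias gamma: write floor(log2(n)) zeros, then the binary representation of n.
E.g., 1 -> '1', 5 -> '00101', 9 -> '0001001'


num_bits = floor(log2(1917)) + 1 = 11
leading_zeros = num_bits - 1 = 10
binary(1917) = 11101111101

Elias gamma(1917) = '0000000000' + '11101111101' = 000000000011101111101 (21 bits)


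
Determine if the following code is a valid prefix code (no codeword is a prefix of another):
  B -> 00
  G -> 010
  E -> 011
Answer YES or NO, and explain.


Checking each pair (does one codeword prefix another?):
  B='00' vs G='010': no prefix
  B='00' vs E='011': no prefix
  G='010' vs B='00': no prefix
  G='010' vs E='011': no prefix
  E='011' vs B='00': no prefix
  E='011' vs G='010': no prefix
No violation found over all pairs.

YES -- this is a valid prefix code. No codeword is a prefix of any other codeword.


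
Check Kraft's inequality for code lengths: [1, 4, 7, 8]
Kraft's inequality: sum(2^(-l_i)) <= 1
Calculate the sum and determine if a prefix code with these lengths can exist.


Sum = 2^(-1) + 2^(-4) + 2^(-7) + 2^(-8)
    = 0.5 + 0.0625 + 0.0078125 + 0.00390625
    = 147/256 = 0.57421875
Since 0.57421875 <= 1, Kraft's inequality IS satisfied.
A prefix code with these lengths CAN exist.

Kraft sum = 0.57421875. Satisfied.


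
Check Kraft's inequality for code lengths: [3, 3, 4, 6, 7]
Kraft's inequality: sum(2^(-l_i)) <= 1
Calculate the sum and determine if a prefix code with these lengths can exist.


Sum = 2^(-3) + 2^(-3) + 2^(-4) + 2^(-6) + 2^(-7)
    = 0.125 + 0.125 + 0.0625 + 0.015625 + 0.0078125
    = 43/128 = 0.3359375
Since 0.3359375 <= 1, Kraft's inequality IS satisfied.
A prefix code with these lengths CAN exist.

Kraft sum = 0.3359375. Satisfied.


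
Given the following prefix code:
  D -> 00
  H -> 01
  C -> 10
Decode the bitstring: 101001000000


Decoding step by step:
Bits 10 -> C
Bits 10 -> C
Bits 01 -> H
Bits 00 -> D
Bits 00 -> D
Bits 00 -> D


Decoded message: CCHDDD


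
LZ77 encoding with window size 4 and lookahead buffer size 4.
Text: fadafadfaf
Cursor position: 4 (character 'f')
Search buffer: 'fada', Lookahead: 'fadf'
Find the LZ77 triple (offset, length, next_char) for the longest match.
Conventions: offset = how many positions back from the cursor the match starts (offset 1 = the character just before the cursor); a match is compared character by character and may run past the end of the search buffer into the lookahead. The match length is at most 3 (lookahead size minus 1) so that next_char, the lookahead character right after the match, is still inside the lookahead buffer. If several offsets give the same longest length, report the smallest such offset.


Try each offset into the search buffer:
  offset=1 (pos 3, char 'a'): match length 0
  offset=2 (pos 2, char 'd'): match length 0
  offset=3 (pos 1, char 'a'): match length 0
  offset=4 (pos 0, char 'f'): match length 3
Longest match has length 3 at offset 4.
next_char = character at position 4 + 3 = 7 -> 'f'

Best match: offset=4, length=3 (matching 'fad' starting at position 0)
LZ77 triple: (4, 3, 'f')


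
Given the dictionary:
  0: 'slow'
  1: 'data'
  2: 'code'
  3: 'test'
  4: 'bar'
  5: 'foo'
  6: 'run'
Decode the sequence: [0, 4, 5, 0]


Look up each index in the dictionary:
  0 -> 'slow'
  4 -> 'bar'
  5 -> 'foo'
  0 -> 'slow'

Decoded: "slow bar foo slow"


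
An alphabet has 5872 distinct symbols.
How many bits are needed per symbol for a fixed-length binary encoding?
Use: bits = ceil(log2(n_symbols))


log2(5872) = 12.5196
Bracket: 2^12 = 4096 < 5872 <= 2^13 = 8192
So ceil(log2(5872)) = 13

bits = ceil(log2(5872)) = ceil(12.5196) = 13 bits


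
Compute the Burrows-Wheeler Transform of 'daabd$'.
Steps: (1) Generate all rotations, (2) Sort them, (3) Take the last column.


Rotations (sorted):
  0: $daabd -> last char: d
  1: aabd$d -> last char: d
  2: abd$da -> last char: a
  3: bd$daa -> last char: a
  4: d$daab -> last char: b
  5: daabd$ -> last char: $


BWT = ddaab$


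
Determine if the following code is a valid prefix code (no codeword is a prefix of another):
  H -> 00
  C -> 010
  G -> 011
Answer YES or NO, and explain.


Checking each pair (does one codeword prefix another?):
  H='00' vs C='010': no prefix
  H='00' vs G='011': no prefix
  C='010' vs H='00': no prefix
  C='010' vs G='011': no prefix
  G='011' vs H='00': no prefix
  G='011' vs C='010': no prefix
No violation found over all pairs.

YES -- this is a valid prefix code. No codeword is a prefix of any other codeword.


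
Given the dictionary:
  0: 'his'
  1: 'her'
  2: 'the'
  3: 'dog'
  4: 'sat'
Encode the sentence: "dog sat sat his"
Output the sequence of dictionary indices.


Look up each word in the dictionary:
  'dog' -> 3
  'sat' -> 4
  'sat' -> 4
  'his' -> 0

Encoded: [3, 4, 4, 0]


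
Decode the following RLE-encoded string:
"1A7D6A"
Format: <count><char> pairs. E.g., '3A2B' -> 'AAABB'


Expanding each <count><char> pair:
  1A -> 'A'
  7D -> 'DDDDDDD'
  6A -> 'AAAAAA'

Decoded = ADDDDDDDAAAAAA


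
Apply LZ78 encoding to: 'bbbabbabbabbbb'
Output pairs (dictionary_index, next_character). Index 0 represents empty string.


LZ78 encoding steps:
Dictionary: {0: ''}
Step 1: w='' (idx 0), next='b' -> output (0, 'b'), add 'b' as idx 1
Step 2: w='b' (idx 1), next='b' -> output (1, 'b'), add 'bb' as idx 2
Step 3: w='' (idx 0), next='a' -> output (0, 'a'), add 'a' as idx 3
Step 4: w='bb' (idx 2), next='a' -> output (2, 'a'), add 'bba' as idx 4
Step 5: w='bba' (idx 4), next='b' -> output (4, 'b'), add 'bbab' as idx 5
Step 6: w='bb' (idx 2), next='b' -> output (2, 'b'), add 'bbb' as idx 6


Encoded: [(0, 'b'), (1, 'b'), (0, 'a'), (2, 'a'), (4, 'b'), (2, 'b')]


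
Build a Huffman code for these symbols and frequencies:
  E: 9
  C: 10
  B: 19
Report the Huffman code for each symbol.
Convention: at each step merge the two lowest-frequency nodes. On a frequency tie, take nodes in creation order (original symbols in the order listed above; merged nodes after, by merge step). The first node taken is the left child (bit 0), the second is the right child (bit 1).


Huffman tree construction:
Step 1: Merge E(9) + C(10) = 19
Step 2: Merge B(19) + (E+C)(19) = 38
Read each symbol's code off the tree from the root (left child = 0, right child = 1).

Codes:
  E: 10 (length 2)
  C: 11 (length 2)
  B: 0 (length 1)
Average code length: 57/38 = 1.5000 bits/symbol


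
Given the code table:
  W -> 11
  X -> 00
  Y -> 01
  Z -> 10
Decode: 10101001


Decoding:
10 -> Z
10 -> Z
10 -> Z
01 -> Y


Result: ZZZY


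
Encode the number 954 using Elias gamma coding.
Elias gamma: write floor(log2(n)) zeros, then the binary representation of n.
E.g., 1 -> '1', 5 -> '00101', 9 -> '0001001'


num_bits = floor(log2(954)) + 1 = 10
leading_zeros = num_bits - 1 = 9
binary(954) = 1110111010

Elias gamma(954) = '000000000' + '1110111010' = 0000000001110111010 (19 bits)


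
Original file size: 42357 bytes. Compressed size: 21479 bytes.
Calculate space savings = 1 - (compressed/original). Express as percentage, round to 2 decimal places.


ratio = compressed/original = 21479/42357 = 0.507094
savings = 1 - ratio = 1 - 0.507094 = 0.492906
as a percentage: 0.492906 * 100 = 49.29%

Space savings = 1 - 21479/42357 = 49.29%


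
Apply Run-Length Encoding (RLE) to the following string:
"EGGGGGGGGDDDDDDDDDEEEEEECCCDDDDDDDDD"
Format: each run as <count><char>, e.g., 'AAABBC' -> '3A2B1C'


Scanning runs left to right:
  i=0: run of 'E' x 1 -> '1E'
  i=1: run of 'G' x 8 -> '8G'
  i=9: run of 'D' x 9 -> '9D'
  i=18: run of 'E' x 6 -> '6E'
  i=24: run of 'C' x 3 -> '3C'
  i=27: run of 'D' x 9 -> '9D'

RLE = 1E8G9D6E3C9D


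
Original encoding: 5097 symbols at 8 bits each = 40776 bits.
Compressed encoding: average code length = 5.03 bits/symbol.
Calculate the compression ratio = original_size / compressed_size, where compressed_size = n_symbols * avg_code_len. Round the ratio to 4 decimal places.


original_size = n_symbols * orig_bits = 5097 * 8 = 40776 bits
compressed_size = n_symbols * avg_code_len = 5097 * 5.03 = 25637.91 bits
ratio = original_size / compressed_size = 40776 / 25637.91 = 1.5905

Compression ratio = 1.5905


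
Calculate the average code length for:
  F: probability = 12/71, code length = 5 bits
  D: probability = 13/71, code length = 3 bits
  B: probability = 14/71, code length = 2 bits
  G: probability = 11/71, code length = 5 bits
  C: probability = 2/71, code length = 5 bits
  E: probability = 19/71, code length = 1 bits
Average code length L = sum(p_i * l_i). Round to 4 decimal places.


Weighted contributions p_i * l_i:
  F: (12/71) * 5 = 60/71
  D: (13/71) * 3 = 39/71
  B: (14/71) * 2 = 28/71
  G: (11/71) * 5 = 55/71
  C: (2/71) * 5 = 10/71
  E: (19/71) * 1 = 19/71
Sum = (60 + 39 + 28 + 55 + 10 + 19)/71 = 211/71

L = 211/71 = 2.9718 bits/symbol


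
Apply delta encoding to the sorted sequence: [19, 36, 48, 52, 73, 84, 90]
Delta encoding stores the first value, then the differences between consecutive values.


First value: 19
Deltas:
  36 - 19 = 17
  48 - 36 = 12
  52 - 48 = 4
  73 - 52 = 21
  84 - 73 = 11
  90 - 84 = 6


Delta encoded: [19, 17, 12, 4, 21, 11, 6]


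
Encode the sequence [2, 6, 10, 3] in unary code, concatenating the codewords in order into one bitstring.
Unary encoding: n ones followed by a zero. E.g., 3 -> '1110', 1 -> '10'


Encode each number as n ones followed by a terminating 0:
  2 -> 110 (3 bits)
  6 -> 1111110 (7 bits)
  10 -> 11111111110 (11 bits)
  3 -> 1110 (4 bits)
Total length = 3 + 7 + 11 + 4 = 25 bits.

Unary([2, 6, 10, 3]) = 1101111110111111111101110 (25 bits)


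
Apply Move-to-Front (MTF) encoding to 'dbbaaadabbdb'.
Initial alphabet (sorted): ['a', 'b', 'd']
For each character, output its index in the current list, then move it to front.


MTF encoding:
'd': index 2 in ['a', 'b', 'd'] -> ['d', 'a', 'b']
'b': index 2 in ['d', 'a', 'b'] -> ['b', 'd', 'a']
'b': index 0 in ['b', 'd', 'a'] -> ['b', 'd', 'a']
'a': index 2 in ['b', 'd', 'a'] -> ['a', 'b', 'd']
'a': index 0 in ['a', 'b', 'd'] -> ['a', 'b', 'd']
'a': index 0 in ['a', 'b', 'd'] -> ['a', 'b', 'd']
'd': index 2 in ['a', 'b', 'd'] -> ['d', 'a', 'b']
'a': index 1 in ['d', 'a', 'b'] -> ['a', 'd', 'b']
'b': index 2 in ['a', 'd', 'b'] -> ['b', 'a', 'd']
'b': index 0 in ['b', 'a', 'd'] -> ['b', 'a', 'd']
'd': index 2 in ['b', 'a', 'd'] -> ['d', 'b', 'a']
'b': index 1 in ['d', 'b', 'a'] -> ['b', 'd', 'a']


Output: [2, 2, 0, 2, 0, 0, 2, 1, 2, 0, 2, 1]


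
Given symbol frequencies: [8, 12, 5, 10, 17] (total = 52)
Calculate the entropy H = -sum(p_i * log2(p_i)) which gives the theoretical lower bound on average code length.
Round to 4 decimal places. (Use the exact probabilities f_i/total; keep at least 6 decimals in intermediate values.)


Per-symbol terms -p_i * log2(p_i) with p_i = f_i/52:
  p = 8/52 = 0.153846: log2(p) = -2.700440, -p*log2(p) = 0.415452
  p = 12/52 = 0.230769: log2(p) = -2.115477, -p*log2(p) = 0.488187
  p = 5/52 = 0.096154: log2(p) = -3.378512, -p*log2(p) = 0.324857
  p = 10/52 = 0.192308: log2(p) = -2.378512, -p*log2(p) = 0.457406
  p = 17/52 = 0.326923: log2(p) = -1.612977, -p*log2(p) = 0.527319
H = 0.415452 + 0.488187 + 0.324857 + 0.457406 + 0.527319 = 2.213221

H = 2.2132 bits/symbol
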